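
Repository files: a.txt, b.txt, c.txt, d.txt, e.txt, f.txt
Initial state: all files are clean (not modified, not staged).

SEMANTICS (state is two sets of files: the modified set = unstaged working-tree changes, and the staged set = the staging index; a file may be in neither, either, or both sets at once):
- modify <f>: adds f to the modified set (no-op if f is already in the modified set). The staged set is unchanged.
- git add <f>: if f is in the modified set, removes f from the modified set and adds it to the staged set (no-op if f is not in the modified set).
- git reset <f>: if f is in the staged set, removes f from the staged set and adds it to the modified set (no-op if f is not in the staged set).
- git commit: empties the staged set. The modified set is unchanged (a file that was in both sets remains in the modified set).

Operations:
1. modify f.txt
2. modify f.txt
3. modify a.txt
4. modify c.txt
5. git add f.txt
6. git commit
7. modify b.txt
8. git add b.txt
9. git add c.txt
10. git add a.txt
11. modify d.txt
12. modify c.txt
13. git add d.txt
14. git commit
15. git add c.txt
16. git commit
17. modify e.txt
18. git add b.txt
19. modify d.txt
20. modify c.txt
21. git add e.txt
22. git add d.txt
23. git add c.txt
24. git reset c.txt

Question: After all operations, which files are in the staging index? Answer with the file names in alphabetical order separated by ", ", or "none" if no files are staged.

Answer: d.txt, e.txt

Derivation:
After op 1 (modify f.txt): modified={f.txt} staged={none}
After op 2 (modify f.txt): modified={f.txt} staged={none}
After op 3 (modify a.txt): modified={a.txt, f.txt} staged={none}
After op 4 (modify c.txt): modified={a.txt, c.txt, f.txt} staged={none}
After op 5 (git add f.txt): modified={a.txt, c.txt} staged={f.txt}
After op 6 (git commit): modified={a.txt, c.txt} staged={none}
After op 7 (modify b.txt): modified={a.txt, b.txt, c.txt} staged={none}
After op 8 (git add b.txt): modified={a.txt, c.txt} staged={b.txt}
After op 9 (git add c.txt): modified={a.txt} staged={b.txt, c.txt}
After op 10 (git add a.txt): modified={none} staged={a.txt, b.txt, c.txt}
After op 11 (modify d.txt): modified={d.txt} staged={a.txt, b.txt, c.txt}
After op 12 (modify c.txt): modified={c.txt, d.txt} staged={a.txt, b.txt, c.txt}
After op 13 (git add d.txt): modified={c.txt} staged={a.txt, b.txt, c.txt, d.txt}
After op 14 (git commit): modified={c.txt} staged={none}
After op 15 (git add c.txt): modified={none} staged={c.txt}
After op 16 (git commit): modified={none} staged={none}
After op 17 (modify e.txt): modified={e.txt} staged={none}
After op 18 (git add b.txt): modified={e.txt} staged={none}
After op 19 (modify d.txt): modified={d.txt, e.txt} staged={none}
After op 20 (modify c.txt): modified={c.txt, d.txt, e.txt} staged={none}
After op 21 (git add e.txt): modified={c.txt, d.txt} staged={e.txt}
After op 22 (git add d.txt): modified={c.txt} staged={d.txt, e.txt}
After op 23 (git add c.txt): modified={none} staged={c.txt, d.txt, e.txt}
After op 24 (git reset c.txt): modified={c.txt} staged={d.txt, e.txt}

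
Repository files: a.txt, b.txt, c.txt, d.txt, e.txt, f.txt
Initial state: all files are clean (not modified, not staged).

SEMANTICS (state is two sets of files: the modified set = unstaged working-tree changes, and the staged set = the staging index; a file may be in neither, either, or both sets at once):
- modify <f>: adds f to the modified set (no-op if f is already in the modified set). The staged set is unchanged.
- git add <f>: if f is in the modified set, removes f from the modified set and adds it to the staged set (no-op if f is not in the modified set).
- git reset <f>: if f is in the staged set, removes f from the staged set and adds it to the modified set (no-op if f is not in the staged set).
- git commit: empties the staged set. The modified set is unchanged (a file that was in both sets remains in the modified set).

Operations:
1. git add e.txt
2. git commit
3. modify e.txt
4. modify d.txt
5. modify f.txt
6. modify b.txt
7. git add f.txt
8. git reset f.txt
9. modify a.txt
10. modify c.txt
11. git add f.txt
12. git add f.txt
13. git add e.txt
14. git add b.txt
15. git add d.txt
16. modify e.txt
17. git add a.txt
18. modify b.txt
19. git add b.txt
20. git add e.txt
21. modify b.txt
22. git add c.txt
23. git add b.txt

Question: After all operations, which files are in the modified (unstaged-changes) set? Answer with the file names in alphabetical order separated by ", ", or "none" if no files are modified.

After op 1 (git add e.txt): modified={none} staged={none}
After op 2 (git commit): modified={none} staged={none}
After op 3 (modify e.txt): modified={e.txt} staged={none}
After op 4 (modify d.txt): modified={d.txt, e.txt} staged={none}
After op 5 (modify f.txt): modified={d.txt, e.txt, f.txt} staged={none}
After op 6 (modify b.txt): modified={b.txt, d.txt, e.txt, f.txt} staged={none}
After op 7 (git add f.txt): modified={b.txt, d.txt, e.txt} staged={f.txt}
After op 8 (git reset f.txt): modified={b.txt, d.txt, e.txt, f.txt} staged={none}
After op 9 (modify a.txt): modified={a.txt, b.txt, d.txt, e.txt, f.txt} staged={none}
After op 10 (modify c.txt): modified={a.txt, b.txt, c.txt, d.txt, e.txt, f.txt} staged={none}
After op 11 (git add f.txt): modified={a.txt, b.txt, c.txt, d.txt, e.txt} staged={f.txt}
After op 12 (git add f.txt): modified={a.txt, b.txt, c.txt, d.txt, e.txt} staged={f.txt}
After op 13 (git add e.txt): modified={a.txt, b.txt, c.txt, d.txt} staged={e.txt, f.txt}
After op 14 (git add b.txt): modified={a.txt, c.txt, d.txt} staged={b.txt, e.txt, f.txt}
After op 15 (git add d.txt): modified={a.txt, c.txt} staged={b.txt, d.txt, e.txt, f.txt}
After op 16 (modify e.txt): modified={a.txt, c.txt, e.txt} staged={b.txt, d.txt, e.txt, f.txt}
After op 17 (git add a.txt): modified={c.txt, e.txt} staged={a.txt, b.txt, d.txt, e.txt, f.txt}
After op 18 (modify b.txt): modified={b.txt, c.txt, e.txt} staged={a.txt, b.txt, d.txt, e.txt, f.txt}
After op 19 (git add b.txt): modified={c.txt, e.txt} staged={a.txt, b.txt, d.txt, e.txt, f.txt}
After op 20 (git add e.txt): modified={c.txt} staged={a.txt, b.txt, d.txt, e.txt, f.txt}
After op 21 (modify b.txt): modified={b.txt, c.txt} staged={a.txt, b.txt, d.txt, e.txt, f.txt}
After op 22 (git add c.txt): modified={b.txt} staged={a.txt, b.txt, c.txt, d.txt, e.txt, f.txt}
After op 23 (git add b.txt): modified={none} staged={a.txt, b.txt, c.txt, d.txt, e.txt, f.txt}

Answer: none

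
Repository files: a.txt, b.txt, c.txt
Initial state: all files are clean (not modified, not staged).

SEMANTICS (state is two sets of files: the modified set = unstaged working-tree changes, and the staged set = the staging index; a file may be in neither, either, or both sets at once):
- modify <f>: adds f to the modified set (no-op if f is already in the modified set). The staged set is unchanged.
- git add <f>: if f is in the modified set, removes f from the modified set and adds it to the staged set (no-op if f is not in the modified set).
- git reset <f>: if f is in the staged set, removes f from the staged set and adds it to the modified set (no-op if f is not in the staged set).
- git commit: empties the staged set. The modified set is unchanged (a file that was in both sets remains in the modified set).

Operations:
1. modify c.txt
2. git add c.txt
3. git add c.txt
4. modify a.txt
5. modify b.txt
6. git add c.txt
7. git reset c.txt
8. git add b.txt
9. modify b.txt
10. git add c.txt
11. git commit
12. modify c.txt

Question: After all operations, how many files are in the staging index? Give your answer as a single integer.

After op 1 (modify c.txt): modified={c.txt} staged={none}
After op 2 (git add c.txt): modified={none} staged={c.txt}
After op 3 (git add c.txt): modified={none} staged={c.txt}
After op 4 (modify a.txt): modified={a.txt} staged={c.txt}
After op 5 (modify b.txt): modified={a.txt, b.txt} staged={c.txt}
After op 6 (git add c.txt): modified={a.txt, b.txt} staged={c.txt}
After op 7 (git reset c.txt): modified={a.txt, b.txt, c.txt} staged={none}
After op 8 (git add b.txt): modified={a.txt, c.txt} staged={b.txt}
After op 9 (modify b.txt): modified={a.txt, b.txt, c.txt} staged={b.txt}
After op 10 (git add c.txt): modified={a.txt, b.txt} staged={b.txt, c.txt}
After op 11 (git commit): modified={a.txt, b.txt} staged={none}
After op 12 (modify c.txt): modified={a.txt, b.txt, c.txt} staged={none}
Final staged set: {none} -> count=0

Answer: 0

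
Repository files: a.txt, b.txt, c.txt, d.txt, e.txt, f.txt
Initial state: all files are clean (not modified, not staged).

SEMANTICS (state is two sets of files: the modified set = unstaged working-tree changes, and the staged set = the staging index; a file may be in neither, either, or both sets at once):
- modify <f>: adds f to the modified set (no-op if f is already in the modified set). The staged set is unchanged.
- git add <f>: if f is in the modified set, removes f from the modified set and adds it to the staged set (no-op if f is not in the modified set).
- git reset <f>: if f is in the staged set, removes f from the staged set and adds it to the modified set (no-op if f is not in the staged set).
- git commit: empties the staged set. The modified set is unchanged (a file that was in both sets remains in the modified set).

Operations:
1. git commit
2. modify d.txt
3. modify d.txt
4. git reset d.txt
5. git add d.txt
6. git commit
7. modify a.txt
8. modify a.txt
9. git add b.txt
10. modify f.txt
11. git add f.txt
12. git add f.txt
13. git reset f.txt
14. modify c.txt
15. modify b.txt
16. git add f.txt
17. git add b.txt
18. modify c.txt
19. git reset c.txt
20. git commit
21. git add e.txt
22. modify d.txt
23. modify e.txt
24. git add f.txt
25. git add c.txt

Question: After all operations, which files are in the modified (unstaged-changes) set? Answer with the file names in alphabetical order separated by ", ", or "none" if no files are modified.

After op 1 (git commit): modified={none} staged={none}
After op 2 (modify d.txt): modified={d.txt} staged={none}
After op 3 (modify d.txt): modified={d.txt} staged={none}
After op 4 (git reset d.txt): modified={d.txt} staged={none}
After op 5 (git add d.txt): modified={none} staged={d.txt}
After op 6 (git commit): modified={none} staged={none}
After op 7 (modify a.txt): modified={a.txt} staged={none}
After op 8 (modify a.txt): modified={a.txt} staged={none}
After op 9 (git add b.txt): modified={a.txt} staged={none}
After op 10 (modify f.txt): modified={a.txt, f.txt} staged={none}
After op 11 (git add f.txt): modified={a.txt} staged={f.txt}
After op 12 (git add f.txt): modified={a.txt} staged={f.txt}
After op 13 (git reset f.txt): modified={a.txt, f.txt} staged={none}
After op 14 (modify c.txt): modified={a.txt, c.txt, f.txt} staged={none}
After op 15 (modify b.txt): modified={a.txt, b.txt, c.txt, f.txt} staged={none}
After op 16 (git add f.txt): modified={a.txt, b.txt, c.txt} staged={f.txt}
After op 17 (git add b.txt): modified={a.txt, c.txt} staged={b.txt, f.txt}
After op 18 (modify c.txt): modified={a.txt, c.txt} staged={b.txt, f.txt}
After op 19 (git reset c.txt): modified={a.txt, c.txt} staged={b.txt, f.txt}
After op 20 (git commit): modified={a.txt, c.txt} staged={none}
After op 21 (git add e.txt): modified={a.txt, c.txt} staged={none}
After op 22 (modify d.txt): modified={a.txt, c.txt, d.txt} staged={none}
After op 23 (modify e.txt): modified={a.txt, c.txt, d.txt, e.txt} staged={none}
After op 24 (git add f.txt): modified={a.txt, c.txt, d.txt, e.txt} staged={none}
After op 25 (git add c.txt): modified={a.txt, d.txt, e.txt} staged={c.txt}

Answer: a.txt, d.txt, e.txt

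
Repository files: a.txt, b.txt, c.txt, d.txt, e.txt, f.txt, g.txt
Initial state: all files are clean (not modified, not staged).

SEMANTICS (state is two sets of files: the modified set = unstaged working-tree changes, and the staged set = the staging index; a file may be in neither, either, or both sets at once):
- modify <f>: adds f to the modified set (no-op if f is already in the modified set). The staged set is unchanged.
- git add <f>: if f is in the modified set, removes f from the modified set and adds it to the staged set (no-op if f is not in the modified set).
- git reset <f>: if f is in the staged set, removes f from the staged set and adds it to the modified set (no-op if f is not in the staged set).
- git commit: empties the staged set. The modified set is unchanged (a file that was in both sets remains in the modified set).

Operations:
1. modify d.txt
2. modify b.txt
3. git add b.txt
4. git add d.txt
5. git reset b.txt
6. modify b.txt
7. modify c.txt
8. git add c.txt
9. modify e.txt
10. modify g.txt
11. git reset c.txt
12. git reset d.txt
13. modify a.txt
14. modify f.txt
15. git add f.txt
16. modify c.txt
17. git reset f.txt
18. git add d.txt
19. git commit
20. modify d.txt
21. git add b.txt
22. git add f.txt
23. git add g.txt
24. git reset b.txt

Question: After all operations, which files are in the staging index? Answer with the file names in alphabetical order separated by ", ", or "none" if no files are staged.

After op 1 (modify d.txt): modified={d.txt} staged={none}
After op 2 (modify b.txt): modified={b.txt, d.txt} staged={none}
After op 3 (git add b.txt): modified={d.txt} staged={b.txt}
After op 4 (git add d.txt): modified={none} staged={b.txt, d.txt}
After op 5 (git reset b.txt): modified={b.txt} staged={d.txt}
After op 6 (modify b.txt): modified={b.txt} staged={d.txt}
After op 7 (modify c.txt): modified={b.txt, c.txt} staged={d.txt}
After op 8 (git add c.txt): modified={b.txt} staged={c.txt, d.txt}
After op 9 (modify e.txt): modified={b.txt, e.txt} staged={c.txt, d.txt}
After op 10 (modify g.txt): modified={b.txt, e.txt, g.txt} staged={c.txt, d.txt}
After op 11 (git reset c.txt): modified={b.txt, c.txt, e.txt, g.txt} staged={d.txt}
After op 12 (git reset d.txt): modified={b.txt, c.txt, d.txt, e.txt, g.txt} staged={none}
After op 13 (modify a.txt): modified={a.txt, b.txt, c.txt, d.txt, e.txt, g.txt} staged={none}
After op 14 (modify f.txt): modified={a.txt, b.txt, c.txt, d.txt, e.txt, f.txt, g.txt} staged={none}
After op 15 (git add f.txt): modified={a.txt, b.txt, c.txt, d.txt, e.txt, g.txt} staged={f.txt}
After op 16 (modify c.txt): modified={a.txt, b.txt, c.txt, d.txt, e.txt, g.txt} staged={f.txt}
After op 17 (git reset f.txt): modified={a.txt, b.txt, c.txt, d.txt, e.txt, f.txt, g.txt} staged={none}
After op 18 (git add d.txt): modified={a.txt, b.txt, c.txt, e.txt, f.txt, g.txt} staged={d.txt}
After op 19 (git commit): modified={a.txt, b.txt, c.txt, e.txt, f.txt, g.txt} staged={none}
After op 20 (modify d.txt): modified={a.txt, b.txt, c.txt, d.txt, e.txt, f.txt, g.txt} staged={none}
After op 21 (git add b.txt): modified={a.txt, c.txt, d.txt, e.txt, f.txt, g.txt} staged={b.txt}
After op 22 (git add f.txt): modified={a.txt, c.txt, d.txt, e.txt, g.txt} staged={b.txt, f.txt}
After op 23 (git add g.txt): modified={a.txt, c.txt, d.txt, e.txt} staged={b.txt, f.txt, g.txt}
After op 24 (git reset b.txt): modified={a.txt, b.txt, c.txt, d.txt, e.txt} staged={f.txt, g.txt}

Answer: f.txt, g.txt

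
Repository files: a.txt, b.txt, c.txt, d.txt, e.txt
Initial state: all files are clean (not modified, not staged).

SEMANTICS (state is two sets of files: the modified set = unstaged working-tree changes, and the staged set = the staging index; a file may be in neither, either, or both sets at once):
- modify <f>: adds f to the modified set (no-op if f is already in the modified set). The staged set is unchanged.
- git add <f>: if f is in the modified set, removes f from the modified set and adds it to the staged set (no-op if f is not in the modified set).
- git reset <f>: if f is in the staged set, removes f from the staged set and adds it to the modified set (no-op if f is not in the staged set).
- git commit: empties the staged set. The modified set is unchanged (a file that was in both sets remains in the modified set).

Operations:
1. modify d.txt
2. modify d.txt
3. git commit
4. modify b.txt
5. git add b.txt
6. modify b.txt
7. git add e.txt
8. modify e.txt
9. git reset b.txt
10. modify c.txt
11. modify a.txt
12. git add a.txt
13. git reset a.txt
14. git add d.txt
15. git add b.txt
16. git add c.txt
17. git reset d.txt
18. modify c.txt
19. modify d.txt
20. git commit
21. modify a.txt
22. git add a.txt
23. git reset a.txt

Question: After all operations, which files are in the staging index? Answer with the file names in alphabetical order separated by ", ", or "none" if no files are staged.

Answer: none

Derivation:
After op 1 (modify d.txt): modified={d.txt} staged={none}
After op 2 (modify d.txt): modified={d.txt} staged={none}
After op 3 (git commit): modified={d.txt} staged={none}
After op 4 (modify b.txt): modified={b.txt, d.txt} staged={none}
After op 5 (git add b.txt): modified={d.txt} staged={b.txt}
After op 6 (modify b.txt): modified={b.txt, d.txt} staged={b.txt}
After op 7 (git add e.txt): modified={b.txt, d.txt} staged={b.txt}
After op 8 (modify e.txt): modified={b.txt, d.txt, e.txt} staged={b.txt}
After op 9 (git reset b.txt): modified={b.txt, d.txt, e.txt} staged={none}
After op 10 (modify c.txt): modified={b.txt, c.txt, d.txt, e.txt} staged={none}
After op 11 (modify a.txt): modified={a.txt, b.txt, c.txt, d.txt, e.txt} staged={none}
After op 12 (git add a.txt): modified={b.txt, c.txt, d.txt, e.txt} staged={a.txt}
After op 13 (git reset a.txt): modified={a.txt, b.txt, c.txt, d.txt, e.txt} staged={none}
After op 14 (git add d.txt): modified={a.txt, b.txt, c.txt, e.txt} staged={d.txt}
After op 15 (git add b.txt): modified={a.txt, c.txt, e.txt} staged={b.txt, d.txt}
After op 16 (git add c.txt): modified={a.txt, e.txt} staged={b.txt, c.txt, d.txt}
After op 17 (git reset d.txt): modified={a.txt, d.txt, e.txt} staged={b.txt, c.txt}
After op 18 (modify c.txt): modified={a.txt, c.txt, d.txt, e.txt} staged={b.txt, c.txt}
After op 19 (modify d.txt): modified={a.txt, c.txt, d.txt, e.txt} staged={b.txt, c.txt}
After op 20 (git commit): modified={a.txt, c.txt, d.txt, e.txt} staged={none}
After op 21 (modify a.txt): modified={a.txt, c.txt, d.txt, e.txt} staged={none}
After op 22 (git add a.txt): modified={c.txt, d.txt, e.txt} staged={a.txt}
After op 23 (git reset a.txt): modified={a.txt, c.txt, d.txt, e.txt} staged={none}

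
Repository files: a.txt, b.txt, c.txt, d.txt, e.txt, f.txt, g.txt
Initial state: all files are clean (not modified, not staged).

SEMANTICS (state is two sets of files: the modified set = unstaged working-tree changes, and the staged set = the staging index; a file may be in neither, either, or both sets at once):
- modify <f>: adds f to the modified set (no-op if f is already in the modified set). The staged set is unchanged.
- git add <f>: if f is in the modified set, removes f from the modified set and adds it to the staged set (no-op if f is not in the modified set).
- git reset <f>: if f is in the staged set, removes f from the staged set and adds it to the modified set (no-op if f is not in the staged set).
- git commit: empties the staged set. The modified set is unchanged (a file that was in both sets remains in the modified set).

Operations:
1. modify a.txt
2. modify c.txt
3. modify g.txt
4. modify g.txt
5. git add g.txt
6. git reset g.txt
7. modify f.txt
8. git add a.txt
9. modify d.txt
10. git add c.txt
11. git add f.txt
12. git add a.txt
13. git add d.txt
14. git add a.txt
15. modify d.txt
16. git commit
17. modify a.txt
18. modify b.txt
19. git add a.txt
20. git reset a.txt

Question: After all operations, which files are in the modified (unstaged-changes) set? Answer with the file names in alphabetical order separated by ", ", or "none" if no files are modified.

After op 1 (modify a.txt): modified={a.txt} staged={none}
After op 2 (modify c.txt): modified={a.txt, c.txt} staged={none}
After op 3 (modify g.txt): modified={a.txt, c.txt, g.txt} staged={none}
After op 4 (modify g.txt): modified={a.txt, c.txt, g.txt} staged={none}
After op 5 (git add g.txt): modified={a.txt, c.txt} staged={g.txt}
After op 6 (git reset g.txt): modified={a.txt, c.txt, g.txt} staged={none}
After op 7 (modify f.txt): modified={a.txt, c.txt, f.txt, g.txt} staged={none}
After op 8 (git add a.txt): modified={c.txt, f.txt, g.txt} staged={a.txt}
After op 9 (modify d.txt): modified={c.txt, d.txt, f.txt, g.txt} staged={a.txt}
After op 10 (git add c.txt): modified={d.txt, f.txt, g.txt} staged={a.txt, c.txt}
After op 11 (git add f.txt): modified={d.txt, g.txt} staged={a.txt, c.txt, f.txt}
After op 12 (git add a.txt): modified={d.txt, g.txt} staged={a.txt, c.txt, f.txt}
After op 13 (git add d.txt): modified={g.txt} staged={a.txt, c.txt, d.txt, f.txt}
After op 14 (git add a.txt): modified={g.txt} staged={a.txt, c.txt, d.txt, f.txt}
After op 15 (modify d.txt): modified={d.txt, g.txt} staged={a.txt, c.txt, d.txt, f.txt}
After op 16 (git commit): modified={d.txt, g.txt} staged={none}
After op 17 (modify a.txt): modified={a.txt, d.txt, g.txt} staged={none}
After op 18 (modify b.txt): modified={a.txt, b.txt, d.txt, g.txt} staged={none}
After op 19 (git add a.txt): modified={b.txt, d.txt, g.txt} staged={a.txt}
After op 20 (git reset a.txt): modified={a.txt, b.txt, d.txt, g.txt} staged={none}

Answer: a.txt, b.txt, d.txt, g.txt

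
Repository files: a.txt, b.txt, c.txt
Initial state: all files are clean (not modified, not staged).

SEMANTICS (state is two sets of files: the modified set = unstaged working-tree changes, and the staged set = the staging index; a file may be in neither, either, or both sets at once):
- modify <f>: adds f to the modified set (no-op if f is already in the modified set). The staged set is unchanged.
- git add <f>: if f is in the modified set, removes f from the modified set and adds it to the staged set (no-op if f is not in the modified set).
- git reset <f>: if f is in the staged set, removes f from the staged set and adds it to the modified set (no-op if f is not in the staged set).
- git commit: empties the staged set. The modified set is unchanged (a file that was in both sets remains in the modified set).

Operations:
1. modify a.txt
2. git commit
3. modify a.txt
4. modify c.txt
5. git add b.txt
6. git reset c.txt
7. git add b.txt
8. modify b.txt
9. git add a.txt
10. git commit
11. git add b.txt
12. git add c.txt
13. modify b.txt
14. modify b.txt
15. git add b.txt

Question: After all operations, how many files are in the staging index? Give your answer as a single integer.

After op 1 (modify a.txt): modified={a.txt} staged={none}
After op 2 (git commit): modified={a.txt} staged={none}
After op 3 (modify a.txt): modified={a.txt} staged={none}
After op 4 (modify c.txt): modified={a.txt, c.txt} staged={none}
After op 5 (git add b.txt): modified={a.txt, c.txt} staged={none}
After op 6 (git reset c.txt): modified={a.txt, c.txt} staged={none}
After op 7 (git add b.txt): modified={a.txt, c.txt} staged={none}
After op 8 (modify b.txt): modified={a.txt, b.txt, c.txt} staged={none}
After op 9 (git add a.txt): modified={b.txt, c.txt} staged={a.txt}
After op 10 (git commit): modified={b.txt, c.txt} staged={none}
After op 11 (git add b.txt): modified={c.txt} staged={b.txt}
After op 12 (git add c.txt): modified={none} staged={b.txt, c.txt}
After op 13 (modify b.txt): modified={b.txt} staged={b.txt, c.txt}
After op 14 (modify b.txt): modified={b.txt} staged={b.txt, c.txt}
After op 15 (git add b.txt): modified={none} staged={b.txt, c.txt}
Final staged set: {b.txt, c.txt} -> count=2

Answer: 2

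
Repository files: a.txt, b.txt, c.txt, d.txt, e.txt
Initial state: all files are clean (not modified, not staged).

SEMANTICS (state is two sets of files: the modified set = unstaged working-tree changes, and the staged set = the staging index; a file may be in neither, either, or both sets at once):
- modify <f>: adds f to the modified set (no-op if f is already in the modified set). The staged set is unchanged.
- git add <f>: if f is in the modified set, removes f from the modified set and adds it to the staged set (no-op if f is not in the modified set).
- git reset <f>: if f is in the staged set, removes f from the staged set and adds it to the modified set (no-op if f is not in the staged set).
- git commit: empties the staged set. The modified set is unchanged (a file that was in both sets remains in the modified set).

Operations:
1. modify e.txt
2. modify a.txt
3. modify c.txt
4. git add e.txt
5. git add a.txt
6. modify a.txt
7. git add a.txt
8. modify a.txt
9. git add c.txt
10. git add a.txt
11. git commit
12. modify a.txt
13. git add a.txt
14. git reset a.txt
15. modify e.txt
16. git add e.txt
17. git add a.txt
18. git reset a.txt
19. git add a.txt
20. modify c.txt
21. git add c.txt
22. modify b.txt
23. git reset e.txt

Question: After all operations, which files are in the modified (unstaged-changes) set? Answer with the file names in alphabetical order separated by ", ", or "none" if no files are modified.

After op 1 (modify e.txt): modified={e.txt} staged={none}
After op 2 (modify a.txt): modified={a.txt, e.txt} staged={none}
After op 3 (modify c.txt): modified={a.txt, c.txt, e.txt} staged={none}
After op 4 (git add e.txt): modified={a.txt, c.txt} staged={e.txt}
After op 5 (git add a.txt): modified={c.txt} staged={a.txt, e.txt}
After op 6 (modify a.txt): modified={a.txt, c.txt} staged={a.txt, e.txt}
After op 7 (git add a.txt): modified={c.txt} staged={a.txt, e.txt}
After op 8 (modify a.txt): modified={a.txt, c.txt} staged={a.txt, e.txt}
After op 9 (git add c.txt): modified={a.txt} staged={a.txt, c.txt, e.txt}
After op 10 (git add a.txt): modified={none} staged={a.txt, c.txt, e.txt}
After op 11 (git commit): modified={none} staged={none}
After op 12 (modify a.txt): modified={a.txt} staged={none}
After op 13 (git add a.txt): modified={none} staged={a.txt}
After op 14 (git reset a.txt): modified={a.txt} staged={none}
After op 15 (modify e.txt): modified={a.txt, e.txt} staged={none}
After op 16 (git add e.txt): modified={a.txt} staged={e.txt}
After op 17 (git add a.txt): modified={none} staged={a.txt, e.txt}
After op 18 (git reset a.txt): modified={a.txt} staged={e.txt}
After op 19 (git add a.txt): modified={none} staged={a.txt, e.txt}
After op 20 (modify c.txt): modified={c.txt} staged={a.txt, e.txt}
After op 21 (git add c.txt): modified={none} staged={a.txt, c.txt, e.txt}
After op 22 (modify b.txt): modified={b.txt} staged={a.txt, c.txt, e.txt}
After op 23 (git reset e.txt): modified={b.txt, e.txt} staged={a.txt, c.txt}

Answer: b.txt, e.txt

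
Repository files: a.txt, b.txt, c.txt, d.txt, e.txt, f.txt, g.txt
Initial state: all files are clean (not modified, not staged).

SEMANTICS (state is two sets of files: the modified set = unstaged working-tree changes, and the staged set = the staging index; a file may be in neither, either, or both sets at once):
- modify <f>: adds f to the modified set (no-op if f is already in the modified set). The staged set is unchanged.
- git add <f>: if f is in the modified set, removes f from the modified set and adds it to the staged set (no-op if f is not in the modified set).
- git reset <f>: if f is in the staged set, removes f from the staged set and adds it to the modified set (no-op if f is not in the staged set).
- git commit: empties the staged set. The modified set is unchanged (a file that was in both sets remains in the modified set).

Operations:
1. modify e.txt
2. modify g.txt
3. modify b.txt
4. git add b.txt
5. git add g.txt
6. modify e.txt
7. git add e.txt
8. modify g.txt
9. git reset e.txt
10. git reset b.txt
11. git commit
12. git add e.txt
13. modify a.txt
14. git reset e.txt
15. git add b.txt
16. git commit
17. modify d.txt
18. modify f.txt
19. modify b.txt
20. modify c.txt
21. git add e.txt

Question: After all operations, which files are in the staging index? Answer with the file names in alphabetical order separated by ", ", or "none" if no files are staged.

After op 1 (modify e.txt): modified={e.txt} staged={none}
After op 2 (modify g.txt): modified={e.txt, g.txt} staged={none}
After op 3 (modify b.txt): modified={b.txt, e.txt, g.txt} staged={none}
After op 4 (git add b.txt): modified={e.txt, g.txt} staged={b.txt}
After op 5 (git add g.txt): modified={e.txt} staged={b.txt, g.txt}
After op 6 (modify e.txt): modified={e.txt} staged={b.txt, g.txt}
After op 7 (git add e.txt): modified={none} staged={b.txt, e.txt, g.txt}
After op 8 (modify g.txt): modified={g.txt} staged={b.txt, e.txt, g.txt}
After op 9 (git reset e.txt): modified={e.txt, g.txt} staged={b.txt, g.txt}
After op 10 (git reset b.txt): modified={b.txt, e.txt, g.txt} staged={g.txt}
After op 11 (git commit): modified={b.txt, e.txt, g.txt} staged={none}
After op 12 (git add e.txt): modified={b.txt, g.txt} staged={e.txt}
After op 13 (modify a.txt): modified={a.txt, b.txt, g.txt} staged={e.txt}
After op 14 (git reset e.txt): modified={a.txt, b.txt, e.txt, g.txt} staged={none}
After op 15 (git add b.txt): modified={a.txt, e.txt, g.txt} staged={b.txt}
After op 16 (git commit): modified={a.txt, e.txt, g.txt} staged={none}
After op 17 (modify d.txt): modified={a.txt, d.txt, e.txt, g.txt} staged={none}
After op 18 (modify f.txt): modified={a.txt, d.txt, e.txt, f.txt, g.txt} staged={none}
After op 19 (modify b.txt): modified={a.txt, b.txt, d.txt, e.txt, f.txt, g.txt} staged={none}
After op 20 (modify c.txt): modified={a.txt, b.txt, c.txt, d.txt, e.txt, f.txt, g.txt} staged={none}
After op 21 (git add e.txt): modified={a.txt, b.txt, c.txt, d.txt, f.txt, g.txt} staged={e.txt}

Answer: e.txt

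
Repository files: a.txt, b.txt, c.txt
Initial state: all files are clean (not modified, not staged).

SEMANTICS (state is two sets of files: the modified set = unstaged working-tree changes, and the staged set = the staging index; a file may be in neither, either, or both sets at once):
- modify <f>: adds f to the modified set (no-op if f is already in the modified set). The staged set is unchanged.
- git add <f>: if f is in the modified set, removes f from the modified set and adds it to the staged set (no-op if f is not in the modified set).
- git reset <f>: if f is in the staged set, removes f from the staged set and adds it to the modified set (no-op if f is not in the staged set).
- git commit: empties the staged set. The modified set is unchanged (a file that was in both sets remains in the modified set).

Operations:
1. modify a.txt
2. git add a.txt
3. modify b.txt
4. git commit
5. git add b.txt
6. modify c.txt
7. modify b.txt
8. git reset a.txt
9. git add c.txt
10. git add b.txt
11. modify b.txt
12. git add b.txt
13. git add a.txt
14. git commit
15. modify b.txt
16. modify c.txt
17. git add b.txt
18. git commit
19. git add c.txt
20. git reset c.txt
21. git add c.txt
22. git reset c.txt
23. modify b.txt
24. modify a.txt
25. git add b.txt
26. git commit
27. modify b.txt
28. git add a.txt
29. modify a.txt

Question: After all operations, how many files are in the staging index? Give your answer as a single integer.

After op 1 (modify a.txt): modified={a.txt} staged={none}
After op 2 (git add a.txt): modified={none} staged={a.txt}
After op 3 (modify b.txt): modified={b.txt} staged={a.txt}
After op 4 (git commit): modified={b.txt} staged={none}
After op 5 (git add b.txt): modified={none} staged={b.txt}
After op 6 (modify c.txt): modified={c.txt} staged={b.txt}
After op 7 (modify b.txt): modified={b.txt, c.txt} staged={b.txt}
After op 8 (git reset a.txt): modified={b.txt, c.txt} staged={b.txt}
After op 9 (git add c.txt): modified={b.txt} staged={b.txt, c.txt}
After op 10 (git add b.txt): modified={none} staged={b.txt, c.txt}
After op 11 (modify b.txt): modified={b.txt} staged={b.txt, c.txt}
After op 12 (git add b.txt): modified={none} staged={b.txt, c.txt}
After op 13 (git add a.txt): modified={none} staged={b.txt, c.txt}
After op 14 (git commit): modified={none} staged={none}
After op 15 (modify b.txt): modified={b.txt} staged={none}
After op 16 (modify c.txt): modified={b.txt, c.txt} staged={none}
After op 17 (git add b.txt): modified={c.txt} staged={b.txt}
After op 18 (git commit): modified={c.txt} staged={none}
After op 19 (git add c.txt): modified={none} staged={c.txt}
After op 20 (git reset c.txt): modified={c.txt} staged={none}
After op 21 (git add c.txt): modified={none} staged={c.txt}
After op 22 (git reset c.txt): modified={c.txt} staged={none}
After op 23 (modify b.txt): modified={b.txt, c.txt} staged={none}
After op 24 (modify a.txt): modified={a.txt, b.txt, c.txt} staged={none}
After op 25 (git add b.txt): modified={a.txt, c.txt} staged={b.txt}
After op 26 (git commit): modified={a.txt, c.txt} staged={none}
After op 27 (modify b.txt): modified={a.txt, b.txt, c.txt} staged={none}
After op 28 (git add a.txt): modified={b.txt, c.txt} staged={a.txt}
After op 29 (modify a.txt): modified={a.txt, b.txt, c.txt} staged={a.txt}
Final staged set: {a.txt} -> count=1

Answer: 1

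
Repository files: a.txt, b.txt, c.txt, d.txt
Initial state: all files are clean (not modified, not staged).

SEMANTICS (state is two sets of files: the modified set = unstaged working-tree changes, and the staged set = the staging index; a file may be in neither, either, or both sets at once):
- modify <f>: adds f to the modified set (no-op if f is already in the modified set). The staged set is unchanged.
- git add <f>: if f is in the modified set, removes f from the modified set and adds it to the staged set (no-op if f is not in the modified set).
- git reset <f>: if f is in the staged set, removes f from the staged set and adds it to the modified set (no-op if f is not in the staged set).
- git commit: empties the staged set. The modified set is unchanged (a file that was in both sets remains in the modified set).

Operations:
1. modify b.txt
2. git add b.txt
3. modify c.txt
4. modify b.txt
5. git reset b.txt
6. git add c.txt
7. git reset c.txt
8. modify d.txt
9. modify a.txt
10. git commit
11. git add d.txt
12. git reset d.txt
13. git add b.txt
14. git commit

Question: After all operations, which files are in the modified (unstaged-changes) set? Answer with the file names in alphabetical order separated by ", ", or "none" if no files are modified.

After op 1 (modify b.txt): modified={b.txt} staged={none}
After op 2 (git add b.txt): modified={none} staged={b.txt}
After op 3 (modify c.txt): modified={c.txt} staged={b.txt}
After op 4 (modify b.txt): modified={b.txt, c.txt} staged={b.txt}
After op 5 (git reset b.txt): modified={b.txt, c.txt} staged={none}
After op 6 (git add c.txt): modified={b.txt} staged={c.txt}
After op 7 (git reset c.txt): modified={b.txt, c.txt} staged={none}
After op 8 (modify d.txt): modified={b.txt, c.txt, d.txt} staged={none}
After op 9 (modify a.txt): modified={a.txt, b.txt, c.txt, d.txt} staged={none}
After op 10 (git commit): modified={a.txt, b.txt, c.txt, d.txt} staged={none}
After op 11 (git add d.txt): modified={a.txt, b.txt, c.txt} staged={d.txt}
After op 12 (git reset d.txt): modified={a.txt, b.txt, c.txt, d.txt} staged={none}
After op 13 (git add b.txt): modified={a.txt, c.txt, d.txt} staged={b.txt}
After op 14 (git commit): modified={a.txt, c.txt, d.txt} staged={none}

Answer: a.txt, c.txt, d.txt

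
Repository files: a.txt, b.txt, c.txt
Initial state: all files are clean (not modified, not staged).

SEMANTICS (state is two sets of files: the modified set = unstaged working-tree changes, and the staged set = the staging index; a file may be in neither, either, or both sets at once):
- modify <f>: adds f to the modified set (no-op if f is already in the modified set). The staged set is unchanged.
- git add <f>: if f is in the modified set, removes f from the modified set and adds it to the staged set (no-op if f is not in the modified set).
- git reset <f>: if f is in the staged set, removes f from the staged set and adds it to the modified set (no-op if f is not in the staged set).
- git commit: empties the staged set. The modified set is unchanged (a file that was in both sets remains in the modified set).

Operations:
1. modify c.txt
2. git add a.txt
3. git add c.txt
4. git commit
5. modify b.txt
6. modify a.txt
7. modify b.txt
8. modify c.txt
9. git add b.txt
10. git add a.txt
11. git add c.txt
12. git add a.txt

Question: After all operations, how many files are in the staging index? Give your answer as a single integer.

Answer: 3

Derivation:
After op 1 (modify c.txt): modified={c.txt} staged={none}
After op 2 (git add a.txt): modified={c.txt} staged={none}
After op 3 (git add c.txt): modified={none} staged={c.txt}
After op 4 (git commit): modified={none} staged={none}
After op 5 (modify b.txt): modified={b.txt} staged={none}
After op 6 (modify a.txt): modified={a.txt, b.txt} staged={none}
After op 7 (modify b.txt): modified={a.txt, b.txt} staged={none}
After op 8 (modify c.txt): modified={a.txt, b.txt, c.txt} staged={none}
After op 9 (git add b.txt): modified={a.txt, c.txt} staged={b.txt}
After op 10 (git add a.txt): modified={c.txt} staged={a.txt, b.txt}
After op 11 (git add c.txt): modified={none} staged={a.txt, b.txt, c.txt}
After op 12 (git add a.txt): modified={none} staged={a.txt, b.txt, c.txt}
Final staged set: {a.txt, b.txt, c.txt} -> count=3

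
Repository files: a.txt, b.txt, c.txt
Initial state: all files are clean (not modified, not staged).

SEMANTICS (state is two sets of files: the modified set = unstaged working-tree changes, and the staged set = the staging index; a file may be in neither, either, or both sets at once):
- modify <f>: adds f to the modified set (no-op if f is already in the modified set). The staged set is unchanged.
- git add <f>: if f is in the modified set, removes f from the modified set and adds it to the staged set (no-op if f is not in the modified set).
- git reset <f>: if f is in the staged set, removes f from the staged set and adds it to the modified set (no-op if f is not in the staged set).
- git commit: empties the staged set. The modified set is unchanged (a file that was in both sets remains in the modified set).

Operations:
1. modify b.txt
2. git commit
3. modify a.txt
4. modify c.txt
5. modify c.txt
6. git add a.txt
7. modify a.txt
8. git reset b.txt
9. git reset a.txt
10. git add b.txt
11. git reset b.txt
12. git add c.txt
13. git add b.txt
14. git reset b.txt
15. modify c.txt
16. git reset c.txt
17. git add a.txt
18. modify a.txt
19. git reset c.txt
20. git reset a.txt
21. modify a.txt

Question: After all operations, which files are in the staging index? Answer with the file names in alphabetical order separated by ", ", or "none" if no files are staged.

Answer: none

Derivation:
After op 1 (modify b.txt): modified={b.txt} staged={none}
After op 2 (git commit): modified={b.txt} staged={none}
After op 3 (modify a.txt): modified={a.txt, b.txt} staged={none}
After op 4 (modify c.txt): modified={a.txt, b.txt, c.txt} staged={none}
After op 5 (modify c.txt): modified={a.txt, b.txt, c.txt} staged={none}
After op 6 (git add a.txt): modified={b.txt, c.txt} staged={a.txt}
After op 7 (modify a.txt): modified={a.txt, b.txt, c.txt} staged={a.txt}
After op 8 (git reset b.txt): modified={a.txt, b.txt, c.txt} staged={a.txt}
After op 9 (git reset a.txt): modified={a.txt, b.txt, c.txt} staged={none}
After op 10 (git add b.txt): modified={a.txt, c.txt} staged={b.txt}
After op 11 (git reset b.txt): modified={a.txt, b.txt, c.txt} staged={none}
After op 12 (git add c.txt): modified={a.txt, b.txt} staged={c.txt}
After op 13 (git add b.txt): modified={a.txt} staged={b.txt, c.txt}
After op 14 (git reset b.txt): modified={a.txt, b.txt} staged={c.txt}
After op 15 (modify c.txt): modified={a.txt, b.txt, c.txt} staged={c.txt}
After op 16 (git reset c.txt): modified={a.txt, b.txt, c.txt} staged={none}
After op 17 (git add a.txt): modified={b.txt, c.txt} staged={a.txt}
After op 18 (modify a.txt): modified={a.txt, b.txt, c.txt} staged={a.txt}
After op 19 (git reset c.txt): modified={a.txt, b.txt, c.txt} staged={a.txt}
After op 20 (git reset a.txt): modified={a.txt, b.txt, c.txt} staged={none}
After op 21 (modify a.txt): modified={a.txt, b.txt, c.txt} staged={none}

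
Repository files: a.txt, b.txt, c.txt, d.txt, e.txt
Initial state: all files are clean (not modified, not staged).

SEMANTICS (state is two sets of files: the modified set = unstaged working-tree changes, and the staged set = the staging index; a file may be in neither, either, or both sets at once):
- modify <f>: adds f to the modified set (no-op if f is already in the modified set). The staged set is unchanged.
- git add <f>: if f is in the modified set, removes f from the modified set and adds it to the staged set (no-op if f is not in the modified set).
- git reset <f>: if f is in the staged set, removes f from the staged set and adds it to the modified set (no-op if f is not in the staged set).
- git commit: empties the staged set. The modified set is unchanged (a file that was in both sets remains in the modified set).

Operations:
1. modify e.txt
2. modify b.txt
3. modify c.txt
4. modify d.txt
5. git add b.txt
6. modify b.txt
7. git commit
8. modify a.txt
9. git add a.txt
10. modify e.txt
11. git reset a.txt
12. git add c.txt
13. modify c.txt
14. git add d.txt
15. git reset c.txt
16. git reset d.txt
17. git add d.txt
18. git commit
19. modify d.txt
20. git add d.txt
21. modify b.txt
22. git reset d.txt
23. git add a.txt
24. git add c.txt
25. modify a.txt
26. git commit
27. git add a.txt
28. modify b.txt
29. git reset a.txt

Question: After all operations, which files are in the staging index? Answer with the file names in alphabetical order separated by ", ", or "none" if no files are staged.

Answer: none

Derivation:
After op 1 (modify e.txt): modified={e.txt} staged={none}
After op 2 (modify b.txt): modified={b.txt, e.txt} staged={none}
After op 3 (modify c.txt): modified={b.txt, c.txt, e.txt} staged={none}
After op 4 (modify d.txt): modified={b.txt, c.txt, d.txt, e.txt} staged={none}
After op 5 (git add b.txt): modified={c.txt, d.txt, e.txt} staged={b.txt}
After op 6 (modify b.txt): modified={b.txt, c.txt, d.txt, e.txt} staged={b.txt}
After op 7 (git commit): modified={b.txt, c.txt, d.txt, e.txt} staged={none}
After op 8 (modify a.txt): modified={a.txt, b.txt, c.txt, d.txt, e.txt} staged={none}
After op 9 (git add a.txt): modified={b.txt, c.txt, d.txt, e.txt} staged={a.txt}
After op 10 (modify e.txt): modified={b.txt, c.txt, d.txt, e.txt} staged={a.txt}
After op 11 (git reset a.txt): modified={a.txt, b.txt, c.txt, d.txt, e.txt} staged={none}
After op 12 (git add c.txt): modified={a.txt, b.txt, d.txt, e.txt} staged={c.txt}
After op 13 (modify c.txt): modified={a.txt, b.txt, c.txt, d.txt, e.txt} staged={c.txt}
After op 14 (git add d.txt): modified={a.txt, b.txt, c.txt, e.txt} staged={c.txt, d.txt}
After op 15 (git reset c.txt): modified={a.txt, b.txt, c.txt, e.txt} staged={d.txt}
After op 16 (git reset d.txt): modified={a.txt, b.txt, c.txt, d.txt, e.txt} staged={none}
After op 17 (git add d.txt): modified={a.txt, b.txt, c.txt, e.txt} staged={d.txt}
After op 18 (git commit): modified={a.txt, b.txt, c.txt, e.txt} staged={none}
After op 19 (modify d.txt): modified={a.txt, b.txt, c.txt, d.txt, e.txt} staged={none}
After op 20 (git add d.txt): modified={a.txt, b.txt, c.txt, e.txt} staged={d.txt}
After op 21 (modify b.txt): modified={a.txt, b.txt, c.txt, e.txt} staged={d.txt}
After op 22 (git reset d.txt): modified={a.txt, b.txt, c.txt, d.txt, e.txt} staged={none}
After op 23 (git add a.txt): modified={b.txt, c.txt, d.txt, e.txt} staged={a.txt}
After op 24 (git add c.txt): modified={b.txt, d.txt, e.txt} staged={a.txt, c.txt}
After op 25 (modify a.txt): modified={a.txt, b.txt, d.txt, e.txt} staged={a.txt, c.txt}
After op 26 (git commit): modified={a.txt, b.txt, d.txt, e.txt} staged={none}
After op 27 (git add a.txt): modified={b.txt, d.txt, e.txt} staged={a.txt}
After op 28 (modify b.txt): modified={b.txt, d.txt, e.txt} staged={a.txt}
After op 29 (git reset a.txt): modified={a.txt, b.txt, d.txt, e.txt} staged={none}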